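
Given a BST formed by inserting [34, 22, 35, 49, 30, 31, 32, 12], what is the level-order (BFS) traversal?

Tree insertion order: [34, 22, 35, 49, 30, 31, 32, 12]
Tree (level-order array): [34, 22, 35, 12, 30, None, 49, None, None, None, 31, None, None, None, 32]
BFS from the root, enqueuing left then right child of each popped node:
  queue [34] -> pop 34, enqueue [22, 35], visited so far: [34]
  queue [22, 35] -> pop 22, enqueue [12, 30], visited so far: [34, 22]
  queue [35, 12, 30] -> pop 35, enqueue [49], visited so far: [34, 22, 35]
  queue [12, 30, 49] -> pop 12, enqueue [none], visited so far: [34, 22, 35, 12]
  queue [30, 49] -> pop 30, enqueue [31], visited so far: [34, 22, 35, 12, 30]
  queue [49, 31] -> pop 49, enqueue [none], visited so far: [34, 22, 35, 12, 30, 49]
  queue [31] -> pop 31, enqueue [32], visited so far: [34, 22, 35, 12, 30, 49, 31]
  queue [32] -> pop 32, enqueue [none], visited so far: [34, 22, 35, 12, 30, 49, 31, 32]
Result: [34, 22, 35, 12, 30, 49, 31, 32]


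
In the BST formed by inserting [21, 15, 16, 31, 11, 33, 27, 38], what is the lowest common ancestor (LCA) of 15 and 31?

Tree insertion order: [21, 15, 16, 31, 11, 33, 27, 38]
Tree (level-order array): [21, 15, 31, 11, 16, 27, 33, None, None, None, None, None, None, None, 38]
In a BST, the LCA of p=15, q=31 is the first node v on the
root-to-leaf path with p <= v <= q (go left if both < v, right if both > v).
Walk from root:
  at 21: 15 <= 21 <= 31, this is the LCA
LCA = 21


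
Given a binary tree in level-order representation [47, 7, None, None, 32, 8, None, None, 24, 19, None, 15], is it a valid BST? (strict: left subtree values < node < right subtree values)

Level-order array: [47, 7, None, None, 32, 8, None, None, 24, 19, None, 15]
Validate using subtree bounds (lo, hi): at each node, require lo < value < hi,
then recurse left with hi=value and right with lo=value.
Preorder trace (stopping at first violation):
  at node 47 with bounds (-inf, +inf): OK
  at node 7 with bounds (-inf, 47): OK
  at node 32 with bounds (7, 47): OK
  at node 8 with bounds (7, 32): OK
  at node 24 with bounds (8, 32): OK
  at node 19 with bounds (8, 24): OK
  at node 15 with bounds (8, 19): OK
No violation found at any node.
Result: Valid BST


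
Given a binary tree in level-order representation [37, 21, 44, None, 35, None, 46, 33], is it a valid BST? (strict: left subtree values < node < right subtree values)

Level-order array: [37, 21, 44, None, 35, None, 46, 33]
Validate using subtree bounds (lo, hi): at each node, require lo < value < hi,
then recurse left with hi=value and right with lo=value.
Preorder trace (stopping at first violation):
  at node 37 with bounds (-inf, +inf): OK
  at node 21 with bounds (-inf, 37): OK
  at node 35 with bounds (21, 37): OK
  at node 33 with bounds (21, 35): OK
  at node 44 with bounds (37, +inf): OK
  at node 46 with bounds (44, +inf): OK
No violation found at any node.
Result: Valid BST


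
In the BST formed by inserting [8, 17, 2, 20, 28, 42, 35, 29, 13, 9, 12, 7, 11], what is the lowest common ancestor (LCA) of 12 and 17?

Tree insertion order: [8, 17, 2, 20, 28, 42, 35, 29, 13, 9, 12, 7, 11]
Tree (level-order array): [8, 2, 17, None, 7, 13, 20, None, None, 9, None, None, 28, None, 12, None, 42, 11, None, 35, None, None, None, 29]
In a BST, the LCA of p=12, q=17 is the first node v on the
root-to-leaf path with p <= v <= q (go left if both < v, right if both > v).
Walk from root:
  at 8: both 12 and 17 > 8, go right
  at 17: 12 <= 17 <= 17, this is the LCA
LCA = 17


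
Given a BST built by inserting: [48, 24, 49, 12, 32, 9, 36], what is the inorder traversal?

Tree insertion order: [48, 24, 49, 12, 32, 9, 36]
Tree (level-order array): [48, 24, 49, 12, 32, None, None, 9, None, None, 36]
Inorder traversal: [9, 12, 24, 32, 36, 48, 49]


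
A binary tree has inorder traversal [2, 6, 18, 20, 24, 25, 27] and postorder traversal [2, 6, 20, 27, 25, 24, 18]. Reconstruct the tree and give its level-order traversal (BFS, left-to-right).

Inorder:   [2, 6, 18, 20, 24, 25, 27]
Postorder: [2, 6, 20, 27, 25, 24, 18]
Algorithm: postorder visits root last, so walk postorder right-to-left;
each value is the root of the current inorder slice — split it at that
value, recurse on the right subtree first, then the left.
Recursive splits:
  root=18; inorder splits into left=[2, 6], right=[20, 24, 25, 27]
  root=24; inorder splits into left=[20], right=[25, 27]
  root=25; inorder splits into left=[], right=[27]
  root=27; inorder splits into left=[], right=[]
  root=20; inorder splits into left=[], right=[]
  root=6; inorder splits into left=[2], right=[]
  root=2; inorder splits into left=[], right=[]
Reconstructed level-order: [18, 6, 24, 2, 20, 25, 27]


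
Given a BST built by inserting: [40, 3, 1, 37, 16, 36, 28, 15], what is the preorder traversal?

Tree insertion order: [40, 3, 1, 37, 16, 36, 28, 15]
Tree (level-order array): [40, 3, None, 1, 37, None, None, 16, None, 15, 36, None, None, 28]
Preorder traversal: [40, 3, 1, 37, 16, 15, 36, 28]


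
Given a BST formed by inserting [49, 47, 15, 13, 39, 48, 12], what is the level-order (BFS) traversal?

Tree insertion order: [49, 47, 15, 13, 39, 48, 12]
Tree (level-order array): [49, 47, None, 15, 48, 13, 39, None, None, 12]
BFS from the root, enqueuing left then right child of each popped node:
  queue [49] -> pop 49, enqueue [47], visited so far: [49]
  queue [47] -> pop 47, enqueue [15, 48], visited so far: [49, 47]
  queue [15, 48] -> pop 15, enqueue [13, 39], visited so far: [49, 47, 15]
  queue [48, 13, 39] -> pop 48, enqueue [none], visited so far: [49, 47, 15, 48]
  queue [13, 39] -> pop 13, enqueue [12], visited so far: [49, 47, 15, 48, 13]
  queue [39, 12] -> pop 39, enqueue [none], visited so far: [49, 47, 15, 48, 13, 39]
  queue [12] -> pop 12, enqueue [none], visited so far: [49, 47, 15, 48, 13, 39, 12]
Result: [49, 47, 15, 48, 13, 39, 12]


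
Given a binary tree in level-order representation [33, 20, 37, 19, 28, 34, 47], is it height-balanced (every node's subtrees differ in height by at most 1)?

Tree (level-order array): [33, 20, 37, 19, 28, 34, 47]
Definition: a tree is height-balanced if, at every node, |h(left) - h(right)| <= 1 (empty subtree has height -1).
Bottom-up per-node check:
  node 19: h_left=-1, h_right=-1, diff=0 [OK], height=0
  node 28: h_left=-1, h_right=-1, diff=0 [OK], height=0
  node 20: h_left=0, h_right=0, diff=0 [OK], height=1
  node 34: h_left=-1, h_right=-1, diff=0 [OK], height=0
  node 47: h_left=-1, h_right=-1, diff=0 [OK], height=0
  node 37: h_left=0, h_right=0, diff=0 [OK], height=1
  node 33: h_left=1, h_right=1, diff=0 [OK], height=2
All nodes satisfy the balance condition.
Result: Balanced


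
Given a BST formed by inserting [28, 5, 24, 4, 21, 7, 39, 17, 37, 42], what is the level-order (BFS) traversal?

Tree insertion order: [28, 5, 24, 4, 21, 7, 39, 17, 37, 42]
Tree (level-order array): [28, 5, 39, 4, 24, 37, 42, None, None, 21, None, None, None, None, None, 7, None, None, 17]
BFS from the root, enqueuing left then right child of each popped node:
  queue [28] -> pop 28, enqueue [5, 39], visited so far: [28]
  queue [5, 39] -> pop 5, enqueue [4, 24], visited so far: [28, 5]
  queue [39, 4, 24] -> pop 39, enqueue [37, 42], visited so far: [28, 5, 39]
  queue [4, 24, 37, 42] -> pop 4, enqueue [none], visited so far: [28, 5, 39, 4]
  queue [24, 37, 42] -> pop 24, enqueue [21], visited so far: [28, 5, 39, 4, 24]
  queue [37, 42, 21] -> pop 37, enqueue [none], visited so far: [28, 5, 39, 4, 24, 37]
  queue [42, 21] -> pop 42, enqueue [none], visited so far: [28, 5, 39, 4, 24, 37, 42]
  queue [21] -> pop 21, enqueue [7], visited so far: [28, 5, 39, 4, 24, 37, 42, 21]
  queue [7] -> pop 7, enqueue [17], visited so far: [28, 5, 39, 4, 24, 37, 42, 21, 7]
  queue [17] -> pop 17, enqueue [none], visited so far: [28, 5, 39, 4, 24, 37, 42, 21, 7, 17]
Result: [28, 5, 39, 4, 24, 37, 42, 21, 7, 17]


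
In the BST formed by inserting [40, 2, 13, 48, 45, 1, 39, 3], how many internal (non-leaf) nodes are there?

Tree built from: [40, 2, 13, 48, 45, 1, 39, 3]
Tree (level-order array): [40, 2, 48, 1, 13, 45, None, None, None, 3, 39]
Rule: An internal node has at least one child.
Per-node child counts:
  node 40: 2 child(ren)
  node 2: 2 child(ren)
  node 1: 0 child(ren)
  node 13: 2 child(ren)
  node 3: 0 child(ren)
  node 39: 0 child(ren)
  node 48: 1 child(ren)
  node 45: 0 child(ren)
Matching nodes: [40, 2, 13, 48]
Count of internal (non-leaf) nodes: 4


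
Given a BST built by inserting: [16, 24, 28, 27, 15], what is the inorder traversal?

Tree insertion order: [16, 24, 28, 27, 15]
Tree (level-order array): [16, 15, 24, None, None, None, 28, 27]
Inorder traversal: [15, 16, 24, 27, 28]


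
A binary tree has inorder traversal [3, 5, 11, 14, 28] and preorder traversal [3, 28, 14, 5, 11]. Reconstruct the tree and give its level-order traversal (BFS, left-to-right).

Inorder:  [3, 5, 11, 14, 28]
Preorder: [3, 28, 14, 5, 11]
Algorithm: preorder visits root first, so consume preorder in order;
for each root, split the current inorder slice at that value into
left-subtree inorder and right-subtree inorder, then recurse.
Recursive splits:
  root=3; inorder splits into left=[], right=[5, 11, 14, 28]
  root=28; inorder splits into left=[5, 11, 14], right=[]
  root=14; inorder splits into left=[5, 11], right=[]
  root=5; inorder splits into left=[], right=[11]
  root=11; inorder splits into left=[], right=[]
Reconstructed level-order: [3, 28, 14, 5, 11]


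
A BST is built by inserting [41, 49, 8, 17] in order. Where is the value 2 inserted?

Starting tree (level order): [41, 8, 49, None, 17]
Insertion path: 41 -> 8
Result: insert 2 as left child of 8
Final tree (level order): [41, 8, 49, 2, 17]


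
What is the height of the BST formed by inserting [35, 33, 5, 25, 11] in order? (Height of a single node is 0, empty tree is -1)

Insertion order: [35, 33, 5, 25, 11]
Tree (level-order array): [35, 33, None, 5, None, None, 25, 11]
Compute height bottom-up (empty subtree = -1):
  height(11) = 1 + max(-1, -1) = 0
  height(25) = 1 + max(0, -1) = 1
  height(5) = 1 + max(-1, 1) = 2
  height(33) = 1 + max(2, -1) = 3
  height(35) = 1 + max(3, -1) = 4
Height = 4


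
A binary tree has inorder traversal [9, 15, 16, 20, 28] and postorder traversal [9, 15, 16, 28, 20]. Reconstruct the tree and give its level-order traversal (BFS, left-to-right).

Inorder:   [9, 15, 16, 20, 28]
Postorder: [9, 15, 16, 28, 20]
Algorithm: postorder visits root last, so walk postorder right-to-left;
each value is the root of the current inorder slice — split it at that
value, recurse on the right subtree first, then the left.
Recursive splits:
  root=20; inorder splits into left=[9, 15, 16], right=[28]
  root=28; inorder splits into left=[], right=[]
  root=16; inorder splits into left=[9, 15], right=[]
  root=15; inorder splits into left=[9], right=[]
  root=9; inorder splits into left=[], right=[]
Reconstructed level-order: [20, 16, 28, 15, 9]


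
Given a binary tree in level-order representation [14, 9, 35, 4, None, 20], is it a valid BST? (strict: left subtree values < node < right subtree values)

Level-order array: [14, 9, 35, 4, None, 20]
Validate using subtree bounds (lo, hi): at each node, require lo < value < hi,
then recurse left with hi=value and right with lo=value.
Preorder trace (stopping at first violation):
  at node 14 with bounds (-inf, +inf): OK
  at node 9 with bounds (-inf, 14): OK
  at node 4 with bounds (-inf, 9): OK
  at node 35 with bounds (14, +inf): OK
  at node 20 with bounds (14, 35): OK
No violation found at any node.
Result: Valid BST


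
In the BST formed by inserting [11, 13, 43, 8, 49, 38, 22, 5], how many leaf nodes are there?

Tree built from: [11, 13, 43, 8, 49, 38, 22, 5]
Tree (level-order array): [11, 8, 13, 5, None, None, 43, None, None, 38, 49, 22]
Rule: A leaf has 0 children.
Per-node child counts:
  node 11: 2 child(ren)
  node 8: 1 child(ren)
  node 5: 0 child(ren)
  node 13: 1 child(ren)
  node 43: 2 child(ren)
  node 38: 1 child(ren)
  node 22: 0 child(ren)
  node 49: 0 child(ren)
Matching nodes: [5, 22, 49]
Count of leaf nodes: 3


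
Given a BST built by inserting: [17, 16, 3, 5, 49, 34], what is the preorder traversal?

Tree insertion order: [17, 16, 3, 5, 49, 34]
Tree (level-order array): [17, 16, 49, 3, None, 34, None, None, 5]
Preorder traversal: [17, 16, 3, 5, 49, 34]


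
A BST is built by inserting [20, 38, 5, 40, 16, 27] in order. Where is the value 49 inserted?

Starting tree (level order): [20, 5, 38, None, 16, 27, 40]
Insertion path: 20 -> 38 -> 40
Result: insert 49 as right child of 40
Final tree (level order): [20, 5, 38, None, 16, 27, 40, None, None, None, None, None, 49]


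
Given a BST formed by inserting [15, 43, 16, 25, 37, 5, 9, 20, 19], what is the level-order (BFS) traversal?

Tree insertion order: [15, 43, 16, 25, 37, 5, 9, 20, 19]
Tree (level-order array): [15, 5, 43, None, 9, 16, None, None, None, None, 25, 20, 37, 19]
BFS from the root, enqueuing left then right child of each popped node:
  queue [15] -> pop 15, enqueue [5, 43], visited so far: [15]
  queue [5, 43] -> pop 5, enqueue [9], visited so far: [15, 5]
  queue [43, 9] -> pop 43, enqueue [16], visited so far: [15, 5, 43]
  queue [9, 16] -> pop 9, enqueue [none], visited so far: [15, 5, 43, 9]
  queue [16] -> pop 16, enqueue [25], visited so far: [15, 5, 43, 9, 16]
  queue [25] -> pop 25, enqueue [20, 37], visited so far: [15, 5, 43, 9, 16, 25]
  queue [20, 37] -> pop 20, enqueue [19], visited so far: [15, 5, 43, 9, 16, 25, 20]
  queue [37, 19] -> pop 37, enqueue [none], visited so far: [15, 5, 43, 9, 16, 25, 20, 37]
  queue [19] -> pop 19, enqueue [none], visited so far: [15, 5, 43, 9, 16, 25, 20, 37, 19]
Result: [15, 5, 43, 9, 16, 25, 20, 37, 19]


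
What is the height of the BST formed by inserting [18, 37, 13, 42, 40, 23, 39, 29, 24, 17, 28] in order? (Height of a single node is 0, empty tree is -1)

Insertion order: [18, 37, 13, 42, 40, 23, 39, 29, 24, 17, 28]
Tree (level-order array): [18, 13, 37, None, 17, 23, 42, None, None, None, 29, 40, None, 24, None, 39, None, None, 28]
Compute height bottom-up (empty subtree = -1):
  height(17) = 1 + max(-1, -1) = 0
  height(13) = 1 + max(-1, 0) = 1
  height(28) = 1 + max(-1, -1) = 0
  height(24) = 1 + max(-1, 0) = 1
  height(29) = 1 + max(1, -1) = 2
  height(23) = 1 + max(-1, 2) = 3
  height(39) = 1 + max(-1, -1) = 0
  height(40) = 1 + max(0, -1) = 1
  height(42) = 1 + max(1, -1) = 2
  height(37) = 1 + max(3, 2) = 4
  height(18) = 1 + max(1, 4) = 5
Height = 5


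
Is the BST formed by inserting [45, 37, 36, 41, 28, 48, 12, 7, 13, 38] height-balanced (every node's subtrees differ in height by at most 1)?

Tree (level-order array): [45, 37, 48, 36, 41, None, None, 28, None, 38, None, 12, None, None, None, 7, 13]
Definition: a tree is height-balanced if, at every node, |h(left) - h(right)| <= 1 (empty subtree has height -1).
Bottom-up per-node check:
  node 7: h_left=-1, h_right=-1, diff=0 [OK], height=0
  node 13: h_left=-1, h_right=-1, diff=0 [OK], height=0
  node 12: h_left=0, h_right=0, diff=0 [OK], height=1
  node 28: h_left=1, h_right=-1, diff=2 [FAIL (|1--1|=2 > 1)], height=2
  node 36: h_left=2, h_right=-1, diff=3 [FAIL (|2--1|=3 > 1)], height=3
  node 38: h_left=-1, h_right=-1, diff=0 [OK], height=0
  node 41: h_left=0, h_right=-1, diff=1 [OK], height=1
  node 37: h_left=3, h_right=1, diff=2 [FAIL (|3-1|=2 > 1)], height=4
  node 48: h_left=-1, h_right=-1, diff=0 [OK], height=0
  node 45: h_left=4, h_right=0, diff=4 [FAIL (|4-0|=4 > 1)], height=5
Node 28 violates the condition: |1 - -1| = 2 > 1.
Result: Not balanced


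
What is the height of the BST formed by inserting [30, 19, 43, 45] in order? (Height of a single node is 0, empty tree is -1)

Insertion order: [30, 19, 43, 45]
Tree (level-order array): [30, 19, 43, None, None, None, 45]
Compute height bottom-up (empty subtree = -1):
  height(19) = 1 + max(-1, -1) = 0
  height(45) = 1 + max(-1, -1) = 0
  height(43) = 1 + max(-1, 0) = 1
  height(30) = 1 + max(0, 1) = 2
Height = 2


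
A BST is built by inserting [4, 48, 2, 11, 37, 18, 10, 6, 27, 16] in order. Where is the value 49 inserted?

Starting tree (level order): [4, 2, 48, None, None, 11, None, 10, 37, 6, None, 18, None, None, None, 16, 27]
Insertion path: 4 -> 48
Result: insert 49 as right child of 48
Final tree (level order): [4, 2, 48, None, None, 11, 49, 10, 37, None, None, 6, None, 18, None, None, None, 16, 27]


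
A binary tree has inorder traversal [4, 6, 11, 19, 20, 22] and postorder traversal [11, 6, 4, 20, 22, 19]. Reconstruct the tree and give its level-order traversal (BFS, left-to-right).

Inorder:   [4, 6, 11, 19, 20, 22]
Postorder: [11, 6, 4, 20, 22, 19]
Algorithm: postorder visits root last, so walk postorder right-to-left;
each value is the root of the current inorder slice — split it at that
value, recurse on the right subtree first, then the left.
Recursive splits:
  root=19; inorder splits into left=[4, 6, 11], right=[20, 22]
  root=22; inorder splits into left=[20], right=[]
  root=20; inorder splits into left=[], right=[]
  root=4; inorder splits into left=[], right=[6, 11]
  root=6; inorder splits into left=[], right=[11]
  root=11; inorder splits into left=[], right=[]
Reconstructed level-order: [19, 4, 22, 6, 20, 11]


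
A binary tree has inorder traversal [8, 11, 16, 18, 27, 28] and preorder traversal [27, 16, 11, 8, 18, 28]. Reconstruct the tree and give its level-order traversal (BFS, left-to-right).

Inorder:  [8, 11, 16, 18, 27, 28]
Preorder: [27, 16, 11, 8, 18, 28]
Algorithm: preorder visits root first, so consume preorder in order;
for each root, split the current inorder slice at that value into
left-subtree inorder and right-subtree inorder, then recurse.
Recursive splits:
  root=27; inorder splits into left=[8, 11, 16, 18], right=[28]
  root=16; inorder splits into left=[8, 11], right=[18]
  root=11; inorder splits into left=[8], right=[]
  root=8; inorder splits into left=[], right=[]
  root=18; inorder splits into left=[], right=[]
  root=28; inorder splits into left=[], right=[]
Reconstructed level-order: [27, 16, 28, 11, 18, 8]


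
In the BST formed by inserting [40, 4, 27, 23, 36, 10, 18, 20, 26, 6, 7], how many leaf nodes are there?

Tree built from: [40, 4, 27, 23, 36, 10, 18, 20, 26, 6, 7]
Tree (level-order array): [40, 4, None, None, 27, 23, 36, 10, 26, None, None, 6, 18, None, None, None, 7, None, 20]
Rule: A leaf has 0 children.
Per-node child counts:
  node 40: 1 child(ren)
  node 4: 1 child(ren)
  node 27: 2 child(ren)
  node 23: 2 child(ren)
  node 10: 2 child(ren)
  node 6: 1 child(ren)
  node 7: 0 child(ren)
  node 18: 1 child(ren)
  node 20: 0 child(ren)
  node 26: 0 child(ren)
  node 36: 0 child(ren)
Matching nodes: [7, 20, 26, 36]
Count of leaf nodes: 4


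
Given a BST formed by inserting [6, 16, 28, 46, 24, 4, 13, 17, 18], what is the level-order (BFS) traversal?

Tree insertion order: [6, 16, 28, 46, 24, 4, 13, 17, 18]
Tree (level-order array): [6, 4, 16, None, None, 13, 28, None, None, 24, 46, 17, None, None, None, None, 18]
BFS from the root, enqueuing left then right child of each popped node:
  queue [6] -> pop 6, enqueue [4, 16], visited so far: [6]
  queue [4, 16] -> pop 4, enqueue [none], visited so far: [6, 4]
  queue [16] -> pop 16, enqueue [13, 28], visited so far: [6, 4, 16]
  queue [13, 28] -> pop 13, enqueue [none], visited so far: [6, 4, 16, 13]
  queue [28] -> pop 28, enqueue [24, 46], visited so far: [6, 4, 16, 13, 28]
  queue [24, 46] -> pop 24, enqueue [17], visited so far: [6, 4, 16, 13, 28, 24]
  queue [46, 17] -> pop 46, enqueue [none], visited so far: [6, 4, 16, 13, 28, 24, 46]
  queue [17] -> pop 17, enqueue [18], visited so far: [6, 4, 16, 13, 28, 24, 46, 17]
  queue [18] -> pop 18, enqueue [none], visited so far: [6, 4, 16, 13, 28, 24, 46, 17, 18]
Result: [6, 4, 16, 13, 28, 24, 46, 17, 18]


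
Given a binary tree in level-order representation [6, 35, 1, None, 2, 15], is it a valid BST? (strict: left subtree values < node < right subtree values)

Level-order array: [6, 35, 1, None, 2, 15]
Validate using subtree bounds (lo, hi): at each node, require lo < value < hi,
then recurse left with hi=value and right with lo=value.
Preorder trace (stopping at first violation):
  at node 6 with bounds (-inf, +inf): OK
  at node 35 with bounds (-inf, 6): VIOLATION
Node 35 violates its bound: not (-inf < 35 < 6).
Result: Not a valid BST


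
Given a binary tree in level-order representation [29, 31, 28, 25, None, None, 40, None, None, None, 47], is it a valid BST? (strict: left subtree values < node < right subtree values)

Level-order array: [29, 31, 28, 25, None, None, 40, None, None, None, 47]
Validate using subtree bounds (lo, hi): at each node, require lo < value < hi,
then recurse left with hi=value and right with lo=value.
Preorder trace (stopping at first violation):
  at node 29 with bounds (-inf, +inf): OK
  at node 31 with bounds (-inf, 29): VIOLATION
Node 31 violates its bound: not (-inf < 31 < 29).
Result: Not a valid BST


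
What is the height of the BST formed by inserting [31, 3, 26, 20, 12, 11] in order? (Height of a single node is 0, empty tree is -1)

Insertion order: [31, 3, 26, 20, 12, 11]
Tree (level-order array): [31, 3, None, None, 26, 20, None, 12, None, 11]
Compute height bottom-up (empty subtree = -1):
  height(11) = 1 + max(-1, -1) = 0
  height(12) = 1 + max(0, -1) = 1
  height(20) = 1 + max(1, -1) = 2
  height(26) = 1 + max(2, -1) = 3
  height(3) = 1 + max(-1, 3) = 4
  height(31) = 1 + max(4, -1) = 5
Height = 5


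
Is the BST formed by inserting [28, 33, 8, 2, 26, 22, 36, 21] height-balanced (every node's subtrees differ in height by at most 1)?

Tree (level-order array): [28, 8, 33, 2, 26, None, 36, None, None, 22, None, None, None, 21]
Definition: a tree is height-balanced if, at every node, |h(left) - h(right)| <= 1 (empty subtree has height -1).
Bottom-up per-node check:
  node 2: h_left=-1, h_right=-1, diff=0 [OK], height=0
  node 21: h_left=-1, h_right=-1, diff=0 [OK], height=0
  node 22: h_left=0, h_right=-1, diff=1 [OK], height=1
  node 26: h_left=1, h_right=-1, diff=2 [FAIL (|1--1|=2 > 1)], height=2
  node 8: h_left=0, h_right=2, diff=2 [FAIL (|0-2|=2 > 1)], height=3
  node 36: h_left=-1, h_right=-1, diff=0 [OK], height=0
  node 33: h_left=-1, h_right=0, diff=1 [OK], height=1
  node 28: h_left=3, h_right=1, diff=2 [FAIL (|3-1|=2 > 1)], height=4
Node 26 violates the condition: |1 - -1| = 2 > 1.
Result: Not balanced


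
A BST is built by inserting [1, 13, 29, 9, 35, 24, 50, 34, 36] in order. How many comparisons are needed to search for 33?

Search path for 33: 1 -> 13 -> 29 -> 35 -> 34
Found: False
Comparisons: 5


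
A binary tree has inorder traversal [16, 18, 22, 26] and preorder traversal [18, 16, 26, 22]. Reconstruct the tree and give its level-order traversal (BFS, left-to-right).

Inorder:  [16, 18, 22, 26]
Preorder: [18, 16, 26, 22]
Algorithm: preorder visits root first, so consume preorder in order;
for each root, split the current inorder slice at that value into
left-subtree inorder and right-subtree inorder, then recurse.
Recursive splits:
  root=18; inorder splits into left=[16], right=[22, 26]
  root=16; inorder splits into left=[], right=[]
  root=26; inorder splits into left=[22], right=[]
  root=22; inorder splits into left=[], right=[]
Reconstructed level-order: [18, 16, 26, 22]


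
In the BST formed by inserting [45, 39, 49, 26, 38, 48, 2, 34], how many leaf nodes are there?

Tree built from: [45, 39, 49, 26, 38, 48, 2, 34]
Tree (level-order array): [45, 39, 49, 26, None, 48, None, 2, 38, None, None, None, None, 34]
Rule: A leaf has 0 children.
Per-node child counts:
  node 45: 2 child(ren)
  node 39: 1 child(ren)
  node 26: 2 child(ren)
  node 2: 0 child(ren)
  node 38: 1 child(ren)
  node 34: 0 child(ren)
  node 49: 1 child(ren)
  node 48: 0 child(ren)
Matching nodes: [2, 34, 48]
Count of leaf nodes: 3


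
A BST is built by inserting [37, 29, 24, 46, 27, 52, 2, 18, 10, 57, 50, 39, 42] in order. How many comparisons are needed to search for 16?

Search path for 16: 37 -> 29 -> 24 -> 2 -> 18 -> 10
Found: False
Comparisons: 6


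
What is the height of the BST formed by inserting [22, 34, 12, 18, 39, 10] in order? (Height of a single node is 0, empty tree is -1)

Insertion order: [22, 34, 12, 18, 39, 10]
Tree (level-order array): [22, 12, 34, 10, 18, None, 39]
Compute height bottom-up (empty subtree = -1):
  height(10) = 1 + max(-1, -1) = 0
  height(18) = 1 + max(-1, -1) = 0
  height(12) = 1 + max(0, 0) = 1
  height(39) = 1 + max(-1, -1) = 0
  height(34) = 1 + max(-1, 0) = 1
  height(22) = 1 + max(1, 1) = 2
Height = 2


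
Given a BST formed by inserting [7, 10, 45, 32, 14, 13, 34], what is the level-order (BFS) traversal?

Tree insertion order: [7, 10, 45, 32, 14, 13, 34]
Tree (level-order array): [7, None, 10, None, 45, 32, None, 14, 34, 13]
BFS from the root, enqueuing left then right child of each popped node:
  queue [7] -> pop 7, enqueue [10], visited so far: [7]
  queue [10] -> pop 10, enqueue [45], visited so far: [7, 10]
  queue [45] -> pop 45, enqueue [32], visited so far: [7, 10, 45]
  queue [32] -> pop 32, enqueue [14, 34], visited so far: [7, 10, 45, 32]
  queue [14, 34] -> pop 14, enqueue [13], visited so far: [7, 10, 45, 32, 14]
  queue [34, 13] -> pop 34, enqueue [none], visited so far: [7, 10, 45, 32, 14, 34]
  queue [13] -> pop 13, enqueue [none], visited so far: [7, 10, 45, 32, 14, 34, 13]
Result: [7, 10, 45, 32, 14, 34, 13]


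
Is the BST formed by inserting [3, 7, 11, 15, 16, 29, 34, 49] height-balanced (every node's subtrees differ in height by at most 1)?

Tree (level-order array): [3, None, 7, None, 11, None, 15, None, 16, None, 29, None, 34, None, 49]
Definition: a tree is height-balanced if, at every node, |h(left) - h(right)| <= 1 (empty subtree has height -1).
Bottom-up per-node check:
  node 49: h_left=-1, h_right=-1, diff=0 [OK], height=0
  node 34: h_left=-1, h_right=0, diff=1 [OK], height=1
  node 29: h_left=-1, h_right=1, diff=2 [FAIL (|-1-1|=2 > 1)], height=2
  node 16: h_left=-1, h_right=2, diff=3 [FAIL (|-1-2|=3 > 1)], height=3
  node 15: h_left=-1, h_right=3, diff=4 [FAIL (|-1-3|=4 > 1)], height=4
  node 11: h_left=-1, h_right=4, diff=5 [FAIL (|-1-4|=5 > 1)], height=5
  node 7: h_left=-1, h_right=5, diff=6 [FAIL (|-1-5|=6 > 1)], height=6
  node 3: h_left=-1, h_right=6, diff=7 [FAIL (|-1-6|=7 > 1)], height=7
Node 29 violates the condition: |-1 - 1| = 2 > 1.
Result: Not balanced


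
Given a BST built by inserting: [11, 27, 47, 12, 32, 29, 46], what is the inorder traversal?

Tree insertion order: [11, 27, 47, 12, 32, 29, 46]
Tree (level-order array): [11, None, 27, 12, 47, None, None, 32, None, 29, 46]
Inorder traversal: [11, 12, 27, 29, 32, 46, 47]


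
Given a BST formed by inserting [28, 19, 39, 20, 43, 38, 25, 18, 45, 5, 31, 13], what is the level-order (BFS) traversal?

Tree insertion order: [28, 19, 39, 20, 43, 38, 25, 18, 45, 5, 31, 13]
Tree (level-order array): [28, 19, 39, 18, 20, 38, 43, 5, None, None, 25, 31, None, None, 45, None, 13]
BFS from the root, enqueuing left then right child of each popped node:
  queue [28] -> pop 28, enqueue [19, 39], visited so far: [28]
  queue [19, 39] -> pop 19, enqueue [18, 20], visited so far: [28, 19]
  queue [39, 18, 20] -> pop 39, enqueue [38, 43], visited so far: [28, 19, 39]
  queue [18, 20, 38, 43] -> pop 18, enqueue [5], visited so far: [28, 19, 39, 18]
  queue [20, 38, 43, 5] -> pop 20, enqueue [25], visited so far: [28, 19, 39, 18, 20]
  queue [38, 43, 5, 25] -> pop 38, enqueue [31], visited so far: [28, 19, 39, 18, 20, 38]
  queue [43, 5, 25, 31] -> pop 43, enqueue [45], visited so far: [28, 19, 39, 18, 20, 38, 43]
  queue [5, 25, 31, 45] -> pop 5, enqueue [13], visited so far: [28, 19, 39, 18, 20, 38, 43, 5]
  queue [25, 31, 45, 13] -> pop 25, enqueue [none], visited so far: [28, 19, 39, 18, 20, 38, 43, 5, 25]
  queue [31, 45, 13] -> pop 31, enqueue [none], visited so far: [28, 19, 39, 18, 20, 38, 43, 5, 25, 31]
  queue [45, 13] -> pop 45, enqueue [none], visited so far: [28, 19, 39, 18, 20, 38, 43, 5, 25, 31, 45]
  queue [13] -> pop 13, enqueue [none], visited so far: [28, 19, 39, 18, 20, 38, 43, 5, 25, 31, 45, 13]
Result: [28, 19, 39, 18, 20, 38, 43, 5, 25, 31, 45, 13]


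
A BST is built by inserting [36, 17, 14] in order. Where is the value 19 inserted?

Starting tree (level order): [36, 17, None, 14]
Insertion path: 36 -> 17
Result: insert 19 as right child of 17
Final tree (level order): [36, 17, None, 14, 19]


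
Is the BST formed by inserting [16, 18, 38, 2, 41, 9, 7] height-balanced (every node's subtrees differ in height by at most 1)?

Tree (level-order array): [16, 2, 18, None, 9, None, 38, 7, None, None, 41]
Definition: a tree is height-balanced if, at every node, |h(left) - h(right)| <= 1 (empty subtree has height -1).
Bottom-up per-node check:
  node 7: h_left=-1, h_right=-1, diff=0 [OK], height=0
  node 9: h_left=0, h_right=-1, diff=1 [OK], height=1
  node 2: h_left=-1, h_right=1, diff=2 [FAIL (|-1-1|=2 > 1)], height=2
  node 41: h_left=-1, h_right=-1, diff=0 [OK], height=0
  node 38: h_left=-1, h_right=0, diff=1 [OK], height=1
  node 18: h_left=-1, h_right=1, diff=2 [FAIL (|-1-1|=2 > 1)], height=2
  node 16: h_left=2, h_right=2, diff=0 [OK], height=3
Node 2 violates the condition: |-1 - 1| = 2 > 1.
Result: Not balanced


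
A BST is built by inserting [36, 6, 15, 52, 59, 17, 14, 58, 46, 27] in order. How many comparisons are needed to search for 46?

Search path for 46: 36 -> 52 -> 46
Found: True
Comparisons: 3


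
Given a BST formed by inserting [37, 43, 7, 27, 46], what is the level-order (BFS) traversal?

Tree insertion order: [37, 43, 7, 27, 46]
Tree (level-order array): [37, 7, 43, None, 27, None, 46]
BFS from the root, enqueuing left then right child of each popped node:
  queue [37] -> pop 37, enqueue [7, 43], visited so far: [37]
  queue [7, 43] -> pop 7, enqueue [27], visited so far: [37, 7]
  queue [43, 27] -> pop 43, enqueue [46], visited so far: [37, 7, 43]
  queue [27, 46] -> pop 27, enqueue [none], visited so far: [37, 7, 43, 27]
  queue [46] -> pop 46, enqueue [none], visited so far: [37, 7, 43, 27, 46]
Result: [37, 7, 43, 27, 46]


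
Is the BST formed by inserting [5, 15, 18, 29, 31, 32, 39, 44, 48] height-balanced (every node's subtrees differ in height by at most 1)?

Tree (level-order array): [5, None, 15, None, 18, None, 29, None, 31, None, 32, None, 39, None, 44, None, 48]
Definition: a tree is height-balanced if, at every node, |h(left) - h(right)| <= 1 (empty subtree has height -1).
Bottom-up per-node check:
  node 48: h_left=-1, h_right=-1, diff=0 [OK], height=0
  node 44: h_left=-1, h_right=0, diff=1 [OK], height=1
  node 39: h_left=-1, h_right=1, diff=2 [FAIL (|-1-1|=2 > 1)], height=2
  node 32: h_left=-1, h_right=2, diff=3 [FAIL (|-1-2|=3 > 1)], height=3
  node 31: h_left=-1, h_right=3, diff=4 [FAIL (|-1-3|=4 > 1)], height=4
  node 29: h_left=-1, h_right=4, diff=5 [FAIL (|-1-4|=5 > 1)], height=5
  node 18: h_left=-1, h_right=5, diff=6 [FAIL (|-1-5|=6 > 1)], height=6
  node 15: h_left=-1, h_right=6, diff=7 [FAIL (|-1-6|=7 > 1)], height=7
  node 5: h_left=-1, h_right=7, diff=8 [FAIL (|-1-7|=8 > 1)], height=8
Node 39 violates the condition: |-1 - 1| = 2 > 1.
Result: Not balanced


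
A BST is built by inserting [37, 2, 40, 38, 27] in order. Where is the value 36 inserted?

Starting tree (level order): [37, 2, 40, None, 27, 38]
Insertion path: 37 -> 2 -> 27
Result: insert 36 as right child of 27
Final tree (level order): [37, 2, 40, None, 27, 38, None, None, 36]


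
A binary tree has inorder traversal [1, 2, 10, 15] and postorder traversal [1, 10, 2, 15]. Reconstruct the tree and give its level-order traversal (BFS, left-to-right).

Inorder:   [1, 2, 10, 15]
Postorder: [1, 10, 2, 15]
Algorithm: postorder visits root last, so walk postorder right-to-left;
each value is the root of the current inorder slice — split it at that
value, recurse on the right subtree first, then the left.
Recursive splits:
  root=15; inorder splits into left=[1, 2, 10], right=[]
  root=2; inorder splits into left=[1], right=[10]
  root=10; inorder splits into left=[], right=[]
  root=1; inorder splits into left=[], right=[]
Reconstructed level-order: [15, 2, 1, 10]


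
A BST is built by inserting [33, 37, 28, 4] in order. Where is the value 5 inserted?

Starting tree (level order): [33, 28, 37, 4]
Insertion path: 33 -> 28 -> 4
Result: insert 5 as right child of 4
Final tree (level order): [33, 28, 37, 4, None, None, None, None, 5]


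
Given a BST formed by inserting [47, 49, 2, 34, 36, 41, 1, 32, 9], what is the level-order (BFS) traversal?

Tree insertion order: [47, 49, 2, 34, 36, 41, 1, 32, 9]
Tree (level-order array): [47, 2, 49, 1, 34, None, None, None, None, 32, 36, 9, None, None, 41]
BFS from the root, enqueuing left then right child of each popped node:
  queue [47] -> pop 47, enqueue [2, 49], visited so far: [47]
  queue [2, 49] -> pop 2, enqueue [1, 34], visited so far: [47, 2]
  queue [49, 1, 34] -> pop 49, enqueue [none], visited so far: [47, 2, 49]
  queue [1, 34] -> pop 1, enqueue [none], visited so far: [47, 2, 49, 1]
  queue [34] -> pop 34, enqueue [32, 36], visited so far: [47, 2, 49, 1, 34]
  queue [32, 36] -> pop 32, enqueue [9], visited so far: [47, 2, 49, 1, 34, 32]
  queue [36, 9] -> pop 36, enqueue [41], visited so far: [47, 2, 49, 1, 34, 32, 36]
  queue [9, 41] -> pop 9, enqueue [none], visited so far: [47, 2, 49, 1, 34, 32, 36, 9]
  queue [41] -> pop 41, enqueue [none], visited so far: [47, 2, 49, 1, 34, 32, 36, 9, 41]
Result: [47, 2, 49, 1, 34, 32, 36, 9, 41]


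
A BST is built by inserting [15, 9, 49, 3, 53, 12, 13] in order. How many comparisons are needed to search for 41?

Search path for 41: 15 -> 49
Found: False
Comparisons: 2


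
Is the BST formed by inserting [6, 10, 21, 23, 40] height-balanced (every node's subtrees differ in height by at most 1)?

Tree (level-order array): [6, None, 10, None, 21, None, 23, None, 40]
Definition: a tree is height-balanced if, at every node, |h(left) - h(right)| <= 1 (empty subtree has height -1).
Bottom-up per-node check:
  node 40: h_left=-1, h_right=-1, diff=0 [OK], height=0
  node 23: h_left=-1, h_right=0, diff=1 [OK], height=1
  node 21: h_left=-1, h_right=1, diff=2 [FAIL (|-1-1|=2 > 1)], height=2
  node 10: h_left=-1, h_right=2, diff=3 [FAIL (|-1-2|=3 > 1)], height=3
  node 6: h_left=-1, h_right=3, diff=4 [FAIL (|-1-3|=4 > 1)], height=4
Node 21 violates the condition: |-1 - 1| = 2 > 1.
Result: Not balanced


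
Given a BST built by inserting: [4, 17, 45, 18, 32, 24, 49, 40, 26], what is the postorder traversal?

Tree insertion order: [4, 17, 45, 18, 32, 24, 49, 40, 26]
Tree (level-order array): [4, None, 17, None, 45, 18, 49, None, 32, None, None, 24, 40, None, 26]
Postorder traversal: [26, 24, 40, 32, 18, 49, 45, 17, 4]


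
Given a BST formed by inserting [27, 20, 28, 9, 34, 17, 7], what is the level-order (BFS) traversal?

Tree insertion order: [27, 20, 28, 9, 34, 17, 7]
Tree (level-order array): [27, 20, 28, 9, None, None, 34, 7, 17]
BFS from the root, enqueuing left then right child of each popped node:
  queue [27] -> pop 27, enqueue [20, 28], visited so far: [27]
  queue [20, 28] -> pop 20, enqueue [9], visited so far: [27, 20]
  queue [28, 9] -> pop 28, enqueue [34], visited so far: [27, 20, 28]
  queue [9, 34] -> pop 9, enqueue [7, 17], visited so far: [27, 20, 28, 9]
  queue [34, 7, 17] -> pop 34, enqueue [none], visited so far: [27, 20, 28, 9, 34]
  queue [7, 17] -> pop 7, enqueue [none], visited so far: [27, 20, 28, 9, 34, 7]
  queue [17] -> pop 17, enqueue [none], visited so far: [27, 20, 28, 9, 34, 7, 17]
Result: [27, 20, 28, 9, 34, 7, 17]


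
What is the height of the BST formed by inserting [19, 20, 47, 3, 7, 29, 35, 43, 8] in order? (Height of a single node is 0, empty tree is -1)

Insertion order: [19, 20, 47, 3, 7, 29, 35, 43, 8]
Tree (level-order array): [19, 3, 20, None, 7, None, 47, None, 8, 29, None, None, None, None, 35, None, 43]
Compute height bottom-up (empty subtree = -1):
  height(8) = 1 + max(-1, -1) = 0
  height(7) = 1 + max(-1, 0) = 1
  height(3) = 1 + max(-1, 1) = 2
  height(43) = 1 + max(-1, -1) = 0
  height(35) = 1 + max(-1, 0) = 1
  height(29) = 1 + max(-1, 1) = 2
  height(47) = 1 + max(2, -1) = 3
  height(20) = 1 + max(-1, 3) = 4
  height(19) = 1 + max(2, 4) = 5
Height = 5


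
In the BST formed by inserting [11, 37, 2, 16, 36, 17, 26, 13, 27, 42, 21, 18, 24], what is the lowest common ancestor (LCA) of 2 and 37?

Tree insertion order: [11, 37, 2, 16, 36, 17, 26, 13, 27, 42, 21, 18, 24]
Tree (level-order array): [11, 2, 37, None, None, 16, 42, 13, 36, None, None, None, None, 17, None, None, 26, 21, 27, 18, 24]
In a BST, the LCA of p=2, q=37 is the first node v on the
root-to-leaf path with p <= v <= q (go left if both < v, right if both > v).
Walk from root:
  at 11: 2 <= 11 <= 37, this is the LCA
LCA = 11


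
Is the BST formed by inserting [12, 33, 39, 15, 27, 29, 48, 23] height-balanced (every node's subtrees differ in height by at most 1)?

Tree (level-order array): [12, None, 33, 15, 39, None, 27, None, 48, 23, 29]
Definition: a tree is height-balanced if, at every node, |h(left) - h(right)| <= 1 (empty subtree has height -1).
Bottom-up per-node check:
  node 23: h_left=-1, h_right=-1, diff=0 [OK], height=0
  node 29: h_left=-1, h_right=-1, diff=0 [OK], height=0
  node 27: h_left=0, h_right=0, diff=0 [OK], height=1
  node 15: h_left=-1, h_right=1, diff=2 [FAIL (|-1-1|=2 > 1)], height=2
  node 48: h_left=-1, h_right=-1, diff=0 [OK], height=0
  node 39: h_left=-1, h_right=0, diff=1 [OK], height=1
  node 33: h_left=2, h_right=1, diff=1 [OK], height=3
  node 12: h_left=-1, h_right=3, diff=4 [FAIL (|-1-3|=4 > 1)], height=4
Node 15 violates the condition: |-1 - 1| = 2 > 1.
Result: Not balanced


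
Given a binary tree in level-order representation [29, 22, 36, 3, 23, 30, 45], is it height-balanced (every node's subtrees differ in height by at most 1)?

Tree (level-order array): [29, 22, 36, 3, 23, 30, 45]
Definition: a tree is height-balanced if, at every node, |h(left) - h(right)| <= 1 (empty subtree has height -1).
Bottom-up per-node check:
  node 3: h_left=-1, h_right=-1, diff=0 [OK], height=0
  node 23: h_left=-1, h_right=-1, diff=0 [OK], height=0
  node 22: h_left=0, h_right=0, diff=0 [OK], height=1
  node 30: h_left=-1, h_right=-1, diff=0 [OK], height=0
  node 45: h_left=-1, h_right=-1, diff=0 [OK], height=0
  node 36: h_left=0, h_right=0, diff=0 [OK], height=1
  node 29: h_left=1, h_right=1, diff=0 [OK], height=2
All nodes satisfy the balance condition.
Result: Balanced


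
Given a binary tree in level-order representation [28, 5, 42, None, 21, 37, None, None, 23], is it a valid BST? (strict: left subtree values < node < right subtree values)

Level-order array: [28, 5, 42, None, 21, 37, None, None, 23]
Validate using subtree bounds (lo, hi): at each node, require lo < value < hi,
then recurse left with hi=value and right with lo=value.
Preorder trace (stopping at first violation):
  at node 28 with bounds (-inf, +inf): OK
  at node 5 with bounds (-inf, 28): OK
  at node 21 with bounds (5, 28): OK
  at node 23 with bounds (21, 28): OK
  at node 42 with bounds (28, +inf): OK
  at node 37 with bounds (28, 42): OK
No violation found at any node.
Result: Valid BST


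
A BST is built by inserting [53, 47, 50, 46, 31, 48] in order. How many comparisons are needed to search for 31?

Search path for 31: 53 -> 47 -> 46 -> 31
Found: True
Comparisons: 4


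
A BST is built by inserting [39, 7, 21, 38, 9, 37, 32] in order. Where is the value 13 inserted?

Starting tree (level order): [39, 7, None, None, 21, 9, 38, None, None, 37, None, 32]
Insertion path: 39 -> 7 -> 21 -> 9
Result: insert 13 as right child of 9
Final tree (level order): [39, 7, None, None, 21, 9, 38, None, 13, 37, None, None, None, 32]


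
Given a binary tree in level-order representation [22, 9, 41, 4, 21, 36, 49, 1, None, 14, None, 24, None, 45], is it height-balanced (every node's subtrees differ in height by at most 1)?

Tree (level-order array): [22, 9, 41, 4, 21, 36, 49, 1, None, 14, None, 24, None, 45]
Definition: a tree is height-balanced if, at every node, |h(left) - h(right)| <= 1 (empty subtree has height -1).
Bottom-up per-node check:
  node 1: h_left=-1, h_right=-1, diff=0 [OK], height=0
  node 4: h_left=0, h_right=-1, diff=1 [OK], height=1
  node 14: h_left=-1, h_right=-1, diff=0 [OK], height=0
  node 21: h_left=0, h_right=-1, diff=1 [OK], height=1
  node 9: h_left=1, h_right=1, diff=0 [OK], height=2
  node 24: h_left=-1, h_right=-1, diff=0 [OK], height=0
  node 36: h_left=0, h_right=-1, diff=1 [OK], height=1
  node 45: h_left=-1, h_right=-1, diff=0 [OK], height=0
  node 49: h_left=0, h_right=-1, diff=1 [OK], height=1
  node 41: h_left=1, h_right=1, diff=0 [OK], height=2
  node 22: h_left=2, h_right=2, diff=0 [OK], height=3
All nodes satisfy the balance condition.
Result: Balanced
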